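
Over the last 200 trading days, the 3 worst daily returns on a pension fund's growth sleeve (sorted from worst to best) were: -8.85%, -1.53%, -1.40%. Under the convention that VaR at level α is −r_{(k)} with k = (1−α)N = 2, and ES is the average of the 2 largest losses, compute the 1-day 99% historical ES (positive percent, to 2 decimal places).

5.19%

The 2 worst returns sum to -10.38%.
ES = −(-10.38%) / 2 = 5.19%.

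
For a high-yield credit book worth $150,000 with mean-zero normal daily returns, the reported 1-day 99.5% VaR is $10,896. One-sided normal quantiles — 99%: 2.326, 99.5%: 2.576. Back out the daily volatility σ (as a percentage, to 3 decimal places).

2.820%

VaR as a fraction: $10,896 / $150,000 = 7.264%.
σ = VaR / z = 7.264% / 2.576 = 2.820%.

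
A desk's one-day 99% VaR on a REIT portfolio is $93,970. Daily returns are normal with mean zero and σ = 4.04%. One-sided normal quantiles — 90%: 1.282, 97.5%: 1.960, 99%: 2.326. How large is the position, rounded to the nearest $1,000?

VaR as a fraction of value: z·σ = 2.326 × 4.04% = 9.39704%.
Position = $93,970 / 0.0939704 = $999,996.

$1,000,000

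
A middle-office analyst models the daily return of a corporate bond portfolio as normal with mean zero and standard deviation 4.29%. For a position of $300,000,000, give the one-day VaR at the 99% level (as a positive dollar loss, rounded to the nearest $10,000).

$29,940,000

At 99% one-sided, z = 2.326.
VaR = z·σ = 2.326 × 4.29% = 9.979%.
On $300,000,000: 0.09979 × $300,000,000 = $29,937,000.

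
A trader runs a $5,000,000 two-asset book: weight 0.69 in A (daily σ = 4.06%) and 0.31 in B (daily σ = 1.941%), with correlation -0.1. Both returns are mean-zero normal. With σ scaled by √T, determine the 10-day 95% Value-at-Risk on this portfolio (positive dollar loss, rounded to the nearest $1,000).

σ_p = √(0.69²·4.06² + 0.31²·1.941² + 2·-0.1·0.69·0.31·4.06·1.941) = 2.806%.
σ_{10d} = 2.806% × √10 = 8.873%.
z(95%) = 1.645.
VaR = 1.645 × 8.873% = 14.596%; on $5,000,000 that is $729,800.

$730,000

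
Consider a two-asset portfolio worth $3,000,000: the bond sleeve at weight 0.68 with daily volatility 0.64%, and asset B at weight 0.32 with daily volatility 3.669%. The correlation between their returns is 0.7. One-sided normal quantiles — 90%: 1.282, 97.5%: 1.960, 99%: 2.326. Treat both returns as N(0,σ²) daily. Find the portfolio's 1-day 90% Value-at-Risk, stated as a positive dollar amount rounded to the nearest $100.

σ_p² = 0.68²·0.64² + 0.32²·3.669² + 2·0.7·0.68·0.32·0.64·3.669 = 2.2832 (%²).
σ_p = √2.2832 = 1.511%.
VaR = 1.282 × 1.511% = 1.937%; on $3,000,000 that is $58,110.

$58,100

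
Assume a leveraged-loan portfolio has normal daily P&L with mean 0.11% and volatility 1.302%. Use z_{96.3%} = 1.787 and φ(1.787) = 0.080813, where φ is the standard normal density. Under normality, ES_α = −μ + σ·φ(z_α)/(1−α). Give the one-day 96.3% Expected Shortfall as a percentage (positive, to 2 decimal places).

Tail multiplier: φ(z)/(1−α) = 0.080813 / 0.037 = 2.184.
ES = −(0.11%) + 1.302% × 2.184 = 2.734%.

2.73%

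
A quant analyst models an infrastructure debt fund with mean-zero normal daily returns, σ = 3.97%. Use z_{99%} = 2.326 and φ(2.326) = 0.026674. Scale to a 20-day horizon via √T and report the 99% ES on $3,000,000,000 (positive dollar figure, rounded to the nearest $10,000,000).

σ_{20d} = 3.97% × √20 = 17.754%.
ES multiplier = φ(z)/(1−α) = 0.026674/0.01 = 2.667.
ES = 17.754% × 2.667 = 47.350%; on $3,000,000,000: $1,420,500,000.

$1,420,000,000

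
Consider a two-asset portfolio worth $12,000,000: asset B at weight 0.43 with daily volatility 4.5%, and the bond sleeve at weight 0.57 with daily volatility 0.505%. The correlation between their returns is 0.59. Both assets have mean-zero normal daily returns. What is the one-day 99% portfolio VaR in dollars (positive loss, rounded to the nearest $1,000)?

σ_p² = 0.43²·4.5² + 0.57²·0.505² + 2·0.59·0.43·0.57·4.5·0.505 = 4.4843 (%²).
σ_p = √4.4843 = 2.118%.
At 99%, z = 2.326.
VaR = 2.326 × 2.118% = 4.926%; on $12,000,000 that is $591,120.

$591,000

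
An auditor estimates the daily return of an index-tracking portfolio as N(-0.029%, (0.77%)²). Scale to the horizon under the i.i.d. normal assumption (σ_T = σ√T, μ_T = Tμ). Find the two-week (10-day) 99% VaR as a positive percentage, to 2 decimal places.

5.95%

At 99%, z = 2.326.
σ_{10d} = 0.77% × √10 = 2.435%; μ_{10d} = 10 × -0.029% = -0.290%.
VaR = −(-0.290%) + 2.326 × 2.435% = 5.954%.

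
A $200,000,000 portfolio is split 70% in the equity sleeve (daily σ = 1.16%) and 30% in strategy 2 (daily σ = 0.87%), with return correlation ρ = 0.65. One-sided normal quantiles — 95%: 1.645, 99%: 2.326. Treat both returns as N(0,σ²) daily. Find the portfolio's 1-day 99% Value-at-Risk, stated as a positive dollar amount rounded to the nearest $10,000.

σ_p² = 0.7²·1.16² + 0.3²·0.87² + 2·0.65·0.7·0.3·1.16·0.87 = 1.0030 (%²).
σ_p = √1.0030 = 1.001%.
VaR = 2.326 × 1.001% = 2.328%; on $200,000,000 that is $4,656,000.

$4,660,000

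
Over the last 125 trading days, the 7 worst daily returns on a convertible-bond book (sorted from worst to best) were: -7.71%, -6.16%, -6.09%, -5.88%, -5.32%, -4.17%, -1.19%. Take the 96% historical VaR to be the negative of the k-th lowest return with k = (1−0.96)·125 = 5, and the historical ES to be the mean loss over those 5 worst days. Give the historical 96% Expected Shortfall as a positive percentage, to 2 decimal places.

The 5 worst returns sum to -31.16%.
ES = −(-31.16%) / 5 = 6.232% ≈ 6.23%.

6.23%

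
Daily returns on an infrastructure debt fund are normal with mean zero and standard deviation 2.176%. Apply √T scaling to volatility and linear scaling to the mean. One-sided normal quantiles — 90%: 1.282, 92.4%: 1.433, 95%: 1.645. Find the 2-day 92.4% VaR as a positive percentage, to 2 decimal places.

σ_{2d} = 2.176% × √2 = 3.077%.
VaR = 1.433 × 3.077% = 4.409%.

4.41%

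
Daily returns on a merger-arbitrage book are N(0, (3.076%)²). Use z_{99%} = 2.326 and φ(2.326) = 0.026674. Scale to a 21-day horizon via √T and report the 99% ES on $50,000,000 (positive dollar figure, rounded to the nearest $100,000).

σ_{21d} = 3.076% × √21 = 14.096%.
ES multiplier = φ(z)/(1−α) = 0.026674/0.01 = 2.667.
ES = 14.096% × 2.667 = 37.594%; on $50,000,000: $18,797,000.

$18,800,000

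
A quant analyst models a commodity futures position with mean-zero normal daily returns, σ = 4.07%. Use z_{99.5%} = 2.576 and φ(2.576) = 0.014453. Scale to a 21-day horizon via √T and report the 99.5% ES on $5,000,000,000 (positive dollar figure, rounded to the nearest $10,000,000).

$2,700,000,000

σ_{21d} = 4.07% × √21 = 18.651%.
ES multiplier = φ(z)/(1−α) = 0.014453/0.005 = 2.891.
ES = 18.651% × 2.891 = 53.920%; on $5,000,000,000: $2,696,000,000.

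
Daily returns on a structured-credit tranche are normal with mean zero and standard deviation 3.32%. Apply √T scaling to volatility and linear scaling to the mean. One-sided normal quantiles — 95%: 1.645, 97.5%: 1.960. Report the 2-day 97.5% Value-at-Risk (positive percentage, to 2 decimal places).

9.20%

σ_{2d} = 3.32% × √2 = 4.695%.
VaR = 1.960 × 4.695% = 9.202%.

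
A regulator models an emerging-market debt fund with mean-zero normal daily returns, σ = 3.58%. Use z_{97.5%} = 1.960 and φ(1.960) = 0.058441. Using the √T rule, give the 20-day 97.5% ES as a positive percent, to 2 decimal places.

37.43%

σ_{20d} = 3.58% × √20 = 16.010%.
ES multiplier = φ(z)/(1−α) = 0.058441/0.025 = 2.338.
ES = 16.010% × 2.338 = 37.431%.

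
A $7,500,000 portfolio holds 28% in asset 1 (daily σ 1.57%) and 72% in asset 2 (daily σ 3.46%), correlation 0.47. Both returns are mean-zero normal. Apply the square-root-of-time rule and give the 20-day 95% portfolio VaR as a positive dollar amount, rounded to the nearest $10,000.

σ_p = √(0.28²·1.57² + 0.72²·3.46² + 2·0.47·0.28·0.72·1.57·3.46) = 2.726%.
σ_{20d} = 2.726% × √20 = 12.191%.
z(95%) = 1.645.
VaR = 1.645 × 12.191% = 20.054%; on $7,500,000 that is $1,504,050.

$1,500,000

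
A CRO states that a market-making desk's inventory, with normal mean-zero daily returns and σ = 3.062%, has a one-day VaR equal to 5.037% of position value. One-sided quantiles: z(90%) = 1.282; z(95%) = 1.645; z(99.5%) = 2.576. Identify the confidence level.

Implied z = VaR/σ = 5.037 / 3.062 = 1.645.
This matches z(95%) = 1.645.

95%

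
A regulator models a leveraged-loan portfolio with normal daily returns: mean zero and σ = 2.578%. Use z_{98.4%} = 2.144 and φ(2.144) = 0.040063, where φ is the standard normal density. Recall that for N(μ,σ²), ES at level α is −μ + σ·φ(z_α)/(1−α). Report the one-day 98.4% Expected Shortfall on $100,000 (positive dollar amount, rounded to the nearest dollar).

$6,455

Tail multiplier: φ(z)/(1−α) = 0.040063 / 0.016 = 2.504.
ES = 2.578% × 2.504 = 6.455%.
On $100,000: 0.06455 × $100,000 = $6,455.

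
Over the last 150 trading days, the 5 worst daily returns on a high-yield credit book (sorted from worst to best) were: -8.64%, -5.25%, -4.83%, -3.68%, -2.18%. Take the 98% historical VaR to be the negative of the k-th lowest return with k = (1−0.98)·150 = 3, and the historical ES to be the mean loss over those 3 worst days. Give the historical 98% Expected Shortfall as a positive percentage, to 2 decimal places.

The 3 worst returns sum to -18.72%.
ES = −(-18.72%) / 3 = 6.24%.

6.24%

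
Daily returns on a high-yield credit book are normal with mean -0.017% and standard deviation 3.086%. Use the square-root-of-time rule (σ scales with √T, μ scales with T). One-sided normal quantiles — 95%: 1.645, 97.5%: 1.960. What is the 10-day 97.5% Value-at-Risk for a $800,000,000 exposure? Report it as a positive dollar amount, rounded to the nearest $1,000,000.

σ_{10d} = 3.086% × √10 = 9.759%; μ_{10d} = 10 × -0.017% = -0.170%.
VaR = −(-0.170%) + 1.960 × 9.759% = 19.298%.
On $800,000,000: 0.19298 × $800,000,000 = $154,384,000.

$154,000,000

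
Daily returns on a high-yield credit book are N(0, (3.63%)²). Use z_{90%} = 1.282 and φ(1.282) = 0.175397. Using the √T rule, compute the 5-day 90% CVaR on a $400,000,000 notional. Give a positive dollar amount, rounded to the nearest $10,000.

σ_{5d} = 3.63% × √5 = 8.117%.
ES multiplier = φ(z)/(1−α) = 0.175397/0.1 = 1.754.
ES = 8.117% × 1.754 = 14.237%; on $400,000,000: $56,948,000.

$56,950,000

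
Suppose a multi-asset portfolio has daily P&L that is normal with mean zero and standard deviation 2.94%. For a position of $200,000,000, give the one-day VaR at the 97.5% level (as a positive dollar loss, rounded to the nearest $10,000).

At 97.5% one-sided, z = 1.960.
VaR = z·σ = 1.960 × 2.94% = 5.762%.
On $200,000,000: 0.05762 × $200,000,000 = $11,524,000.

$11,520,000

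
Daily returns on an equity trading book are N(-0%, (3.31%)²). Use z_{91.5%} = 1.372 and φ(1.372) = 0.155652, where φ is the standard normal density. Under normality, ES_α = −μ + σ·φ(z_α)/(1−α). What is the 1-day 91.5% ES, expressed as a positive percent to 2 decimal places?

6.06%

Tail multiplier: φ(z)/(1−α) = 0.155652 / 0.085 = 1.831.
ES = 3.31% × 1.831 = 6.061%.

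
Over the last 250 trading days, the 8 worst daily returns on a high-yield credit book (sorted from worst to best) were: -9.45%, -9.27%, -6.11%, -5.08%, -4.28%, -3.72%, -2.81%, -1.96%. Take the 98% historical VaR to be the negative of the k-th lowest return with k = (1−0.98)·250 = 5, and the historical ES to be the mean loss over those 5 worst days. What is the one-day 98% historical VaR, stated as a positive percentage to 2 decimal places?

4.28%

k = 5; the 5th lowest return is -4.28%, so VaR = 4.28%.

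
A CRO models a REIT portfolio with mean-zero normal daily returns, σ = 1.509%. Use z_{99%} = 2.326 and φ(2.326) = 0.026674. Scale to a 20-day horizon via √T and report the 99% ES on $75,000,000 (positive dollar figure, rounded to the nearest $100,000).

σ_{20d} = 1.509% × √20 = 6.748%.
ES multiplier = φ(z)/(1−α) = 0.026674/0.01 = 2.667.
ES = 6.748% × 2.667 = 17.997%; on $75,000,000: $13,497,750.

$13,500,000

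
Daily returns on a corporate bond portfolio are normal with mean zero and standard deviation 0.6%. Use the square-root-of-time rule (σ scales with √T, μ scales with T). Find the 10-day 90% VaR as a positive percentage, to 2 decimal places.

At 90%, z = 1.282.
σ_{10d} = 0.6% × √10 = 1.897%.
VaR = 1.282 × 1.897% = 2.432%.

2.43%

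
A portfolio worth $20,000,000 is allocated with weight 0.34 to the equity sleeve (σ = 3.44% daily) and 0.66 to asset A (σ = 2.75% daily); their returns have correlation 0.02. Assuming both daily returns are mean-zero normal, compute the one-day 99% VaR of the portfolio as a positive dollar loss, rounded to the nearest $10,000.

$1,010,000

σ_p² = 0.34²·3.44² + 0.66²·2.75² + 2·0.02·0.34·0.66·3.44·2.75 = 4.7471 (%²).
σ_p = √4.7471 = 2.179%.
At 99%, z = 2.326.
VaR = 2.326 × 2.179% = 5.068%; on $20,000,000 that is $1,013,600.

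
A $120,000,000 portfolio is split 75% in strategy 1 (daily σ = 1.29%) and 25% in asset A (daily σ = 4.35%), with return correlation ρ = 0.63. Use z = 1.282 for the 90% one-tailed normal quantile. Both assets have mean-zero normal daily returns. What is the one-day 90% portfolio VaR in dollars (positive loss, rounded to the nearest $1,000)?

σ_p² = 0.75²·1.29² + 0.25²·4.35² + 2·0.63·0.75·0.25·1.29·4.35 = 3.4444 (%²).
σ_p = √3.4444 = 1.856%.
VaR = 1.282 × 1.856% = 2.379%; on $120,000,000 that is $2,854,800.

$2,855,000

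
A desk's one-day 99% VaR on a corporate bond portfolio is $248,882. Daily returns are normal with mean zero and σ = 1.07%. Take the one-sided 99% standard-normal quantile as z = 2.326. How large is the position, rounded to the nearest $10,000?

VaR as a fraction of value: z·σ = 2.326 × 1.07% = 2.48882%.
Position = $248,882 / 0.0248882 = $10,000,000.

$10,000,000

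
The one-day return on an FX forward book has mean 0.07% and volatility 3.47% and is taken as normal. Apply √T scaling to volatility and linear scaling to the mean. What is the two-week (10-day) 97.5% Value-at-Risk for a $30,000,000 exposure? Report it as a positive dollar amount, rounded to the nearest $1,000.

At 97.5%, z = 1.960.
σ_{10d} = 3.47% × √10 = 10.973%; μ_{10d} = 10 × 0.07% = 0.700%.
VaR = −(0.700%) + 1.960 × 10.973% = 20.807%.
On $30,000,000: 0.20807 × $30,000,000 = $6,242,100.

$6,242,000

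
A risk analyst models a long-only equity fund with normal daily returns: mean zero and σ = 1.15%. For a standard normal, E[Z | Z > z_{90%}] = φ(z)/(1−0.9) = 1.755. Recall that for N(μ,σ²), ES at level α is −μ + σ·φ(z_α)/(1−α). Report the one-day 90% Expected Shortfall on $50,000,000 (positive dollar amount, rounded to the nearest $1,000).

$1,009,000

ES = 1.15% × 1.755 = 2.018%.
On $50,000,000: 0.02018 × $50,000,000 = $1,009,000.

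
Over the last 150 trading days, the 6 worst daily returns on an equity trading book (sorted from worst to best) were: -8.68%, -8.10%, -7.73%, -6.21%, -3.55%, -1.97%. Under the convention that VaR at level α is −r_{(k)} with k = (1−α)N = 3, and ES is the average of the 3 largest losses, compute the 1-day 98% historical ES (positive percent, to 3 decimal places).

8.170%

The 3 worst returns sum to -24.51%.
ES = −(-24.51%) / 3 = 8.17% ≈ 8.170%.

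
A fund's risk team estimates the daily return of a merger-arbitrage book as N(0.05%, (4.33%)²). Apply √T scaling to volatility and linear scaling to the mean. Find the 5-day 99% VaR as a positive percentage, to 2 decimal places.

22.27%

At 99%, z = 2.326.
σ_{5d} = 4.33% × √5 = 9.682%; μ_{5d} = 5 × 0.05% = 0.250%.
VaR = −(0.250%) + 2.326 × 9.682% = 22.270%.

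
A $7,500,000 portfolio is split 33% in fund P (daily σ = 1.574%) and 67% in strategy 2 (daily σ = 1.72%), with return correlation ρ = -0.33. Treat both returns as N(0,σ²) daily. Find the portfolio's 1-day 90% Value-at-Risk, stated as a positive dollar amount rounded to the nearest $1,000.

σ_p² = 0.33²·1.574² + 0.67²·1.72² + 2·-0.33·0.33·0.67·1.574·1.72 = 1.2028 (%²).
σ_p = √1.2028 = 1.097%.
At 90%, z = 1.282.
VaR = 1.282 × 1.097% = 1.406%; on $7,500,000 that is $105,450.

$105,000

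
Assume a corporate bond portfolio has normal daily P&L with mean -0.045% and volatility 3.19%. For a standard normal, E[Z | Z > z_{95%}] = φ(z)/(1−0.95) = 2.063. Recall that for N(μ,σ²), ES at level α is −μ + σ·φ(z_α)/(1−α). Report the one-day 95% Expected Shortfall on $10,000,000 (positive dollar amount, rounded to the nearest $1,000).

ES = −(-0.045%) + 3.19% × 2.063 = 6.626%.
On $10,000,000: 0.06626 × $10,000,000 = $662,600.

$663,000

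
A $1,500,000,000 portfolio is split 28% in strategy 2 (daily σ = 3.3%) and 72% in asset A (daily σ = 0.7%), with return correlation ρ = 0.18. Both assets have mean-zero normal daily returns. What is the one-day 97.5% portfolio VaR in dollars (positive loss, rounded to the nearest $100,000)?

σ_p² = 0.28²·3.3² + 0.72²·0.7² + 2·0.18·0.28·0.72·3.3·0.7 = 1.2754 (%²).
σ_p = √1.2754 = 1.129%.
At 97.5%, z = 1.960.
VaR = 1.960 × 1.129% = 2.213%; on $1,500,000,000 that is $33,195,000.

$33,200,000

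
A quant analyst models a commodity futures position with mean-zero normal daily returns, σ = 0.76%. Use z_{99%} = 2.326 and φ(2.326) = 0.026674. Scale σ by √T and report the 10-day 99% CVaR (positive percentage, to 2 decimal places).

6.41%

σ_{10d} = 0.76% × √10 = 2.403%.
ES multiplier = φ(z)/(1−α) = 0.026674/0.01 = 2.667.
ES = 2.403% × 2.667 = 6.409%.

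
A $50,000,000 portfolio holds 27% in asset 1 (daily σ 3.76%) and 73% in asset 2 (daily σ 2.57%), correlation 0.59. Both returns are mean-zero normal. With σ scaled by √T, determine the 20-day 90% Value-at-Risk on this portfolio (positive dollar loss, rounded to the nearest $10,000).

$7,470,000

σ_p = √(0.27²·3.76² + 0.73²·2.57² + 2·0.59·0.27·0.73·3.76·2.57) = 2.607%.
σ_{20d} = 2.607% × √20 = 11.659%.
z(90%) = 1.282.
VaR = 1.282 × 11.659% = 14.947%; on $50,000,000 that is $7,473,500.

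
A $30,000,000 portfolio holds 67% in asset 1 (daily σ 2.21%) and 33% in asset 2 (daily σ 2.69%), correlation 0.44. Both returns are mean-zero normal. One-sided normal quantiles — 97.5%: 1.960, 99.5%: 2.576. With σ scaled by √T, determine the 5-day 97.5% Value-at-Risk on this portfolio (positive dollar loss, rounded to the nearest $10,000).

$2,670,000

σ_p = √(0.67²·2.21² + 0.33²·2.69² + 2·0.44·0.67·0.33·2.21·2.69) = 2.034%.
σ_{5d} = 2.034% × √5 = 4.548%.
VaR = 1.960 × 4.548% = 8.914%; on $30,000,000 that is $2,674,200.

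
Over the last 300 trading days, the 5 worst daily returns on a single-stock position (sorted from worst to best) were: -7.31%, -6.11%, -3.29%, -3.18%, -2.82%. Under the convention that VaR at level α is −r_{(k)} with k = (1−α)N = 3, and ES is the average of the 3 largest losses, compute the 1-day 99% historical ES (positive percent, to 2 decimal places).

The 3 worst returns sum to -16.71%.
ES = −(-16.71%) / 3 = 5.57%.

5.57%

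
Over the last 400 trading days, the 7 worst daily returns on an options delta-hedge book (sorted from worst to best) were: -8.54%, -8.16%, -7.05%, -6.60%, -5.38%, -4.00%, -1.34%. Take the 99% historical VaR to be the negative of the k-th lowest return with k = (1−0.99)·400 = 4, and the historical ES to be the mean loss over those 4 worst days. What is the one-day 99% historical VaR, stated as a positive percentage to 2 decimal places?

6.60%

k = 4; the 4th lowest return is -6.60%, so VaR = 6.60%.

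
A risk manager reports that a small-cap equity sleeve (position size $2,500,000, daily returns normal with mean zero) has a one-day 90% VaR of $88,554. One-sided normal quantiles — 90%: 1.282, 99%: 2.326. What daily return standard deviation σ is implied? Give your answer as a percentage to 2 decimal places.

2.76%

VaR as a fraction: $88,554 / $2,500,000 = 3.542%.
σ = VaR / z = 3.542% / 1.282 = 2.763%.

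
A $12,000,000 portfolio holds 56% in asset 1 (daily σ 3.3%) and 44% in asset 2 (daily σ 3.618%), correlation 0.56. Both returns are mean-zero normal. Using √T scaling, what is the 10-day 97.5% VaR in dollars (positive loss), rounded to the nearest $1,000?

$2,261,000

σ_p = √(0.56²·3.3² + 0.44²·3.618² + 2·0.56·0.56·0.44·3.3·3.618) = 3.040%.
σ_{10d} = 3.040% × √10 = 9.613%.
z(97.5%) = 1.960.
VaR = 1.960 × 9.613% = 18.841%; on $12,000,000 that is $2,260,920.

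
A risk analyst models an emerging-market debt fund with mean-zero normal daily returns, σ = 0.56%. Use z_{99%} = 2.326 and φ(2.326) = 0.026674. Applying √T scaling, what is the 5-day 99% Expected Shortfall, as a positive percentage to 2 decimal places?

3.34%

σ_{5d} = 0.56% × √5 = 1.252%.
ES multiplier = φ(z)/(1−α) = 0.026674/0.01 = 2.667.
ES = 1.252% × 2.667 = 3.339%.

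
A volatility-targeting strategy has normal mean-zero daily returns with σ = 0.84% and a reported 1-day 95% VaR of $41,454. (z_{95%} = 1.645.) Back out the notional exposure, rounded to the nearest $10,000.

$3,000,000

VaR as a fraction of value: z·σ = 1.645 × 0.84% = 1.3818%.
Position = $41,454 / 0.013818 = $3,000,000.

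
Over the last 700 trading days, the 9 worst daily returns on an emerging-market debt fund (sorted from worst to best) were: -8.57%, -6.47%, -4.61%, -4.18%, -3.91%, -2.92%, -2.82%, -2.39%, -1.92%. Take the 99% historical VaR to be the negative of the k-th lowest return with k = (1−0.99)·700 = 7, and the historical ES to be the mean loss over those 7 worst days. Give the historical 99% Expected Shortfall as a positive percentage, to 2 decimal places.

The 7 worst returns sum to -33.48%.
ES = −(-33.48%) / 7 = 4.7828…% ≈ 4.78%.

4.78%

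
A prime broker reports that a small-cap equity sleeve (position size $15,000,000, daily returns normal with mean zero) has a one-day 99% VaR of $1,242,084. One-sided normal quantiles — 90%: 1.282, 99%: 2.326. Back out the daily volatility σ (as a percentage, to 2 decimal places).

VaR as a fraction: $1,242,084 / $15,000,000 = 8.281%.
σ = VaR / z = 8.281% / 2.326 = 3.560%.

3.56%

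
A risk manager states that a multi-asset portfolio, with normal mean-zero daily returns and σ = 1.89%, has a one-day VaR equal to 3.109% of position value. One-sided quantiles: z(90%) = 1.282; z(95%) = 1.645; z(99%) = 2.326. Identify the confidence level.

Implied z = VaR/σ = 3.109 / 1.89 = 1.645.
This matches z(95%) = 1.645.

95%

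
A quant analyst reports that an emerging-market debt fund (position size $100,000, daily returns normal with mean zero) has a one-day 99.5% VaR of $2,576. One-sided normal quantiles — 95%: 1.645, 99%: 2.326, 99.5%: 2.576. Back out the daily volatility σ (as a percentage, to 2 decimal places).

1.00%

VaR as a fraction: $2,576 / $100,000 = 2.576%.
σ = VaR / z = 2.576% / 2.576 = 1.000%.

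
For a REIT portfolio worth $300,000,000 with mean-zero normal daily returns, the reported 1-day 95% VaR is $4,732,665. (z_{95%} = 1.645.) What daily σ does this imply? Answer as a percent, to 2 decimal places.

0.96%

VaR as a fraction: $4,732,665 / $300,000,000 = 1.578%.
σ = VaR / z = 1.578% / 1.645 = 0.959%.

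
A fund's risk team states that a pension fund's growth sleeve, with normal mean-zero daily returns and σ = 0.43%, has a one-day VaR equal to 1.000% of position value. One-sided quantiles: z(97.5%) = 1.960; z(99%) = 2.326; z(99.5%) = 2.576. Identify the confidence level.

Implied z = VaR/σ = 1.000 / 0.43 = 2.326.
This matches z(99%) = 2.326.

99%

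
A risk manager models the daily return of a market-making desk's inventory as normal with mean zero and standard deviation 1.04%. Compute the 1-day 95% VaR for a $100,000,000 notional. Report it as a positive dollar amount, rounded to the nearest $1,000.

At 95% one-sided, z = 1.645.
VaR = z·σ = 1.645 × 1.04% = 1.711%.
On $100,000,000: 0.01711 × $100,000,000 = $1,711,000.

$1,711,000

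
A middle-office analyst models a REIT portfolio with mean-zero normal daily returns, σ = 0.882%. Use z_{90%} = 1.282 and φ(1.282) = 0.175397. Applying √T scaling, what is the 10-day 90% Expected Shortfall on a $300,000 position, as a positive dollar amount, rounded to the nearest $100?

σ_{10d} = 0.882% × √10 = 2.789%.
ES multiplier = φ(z)/(1−α) = 0.175397/0.1 = 1.754.
ES = 2.789% × 1.754 = 4.892%; on $300,000: $14,676.

$14,700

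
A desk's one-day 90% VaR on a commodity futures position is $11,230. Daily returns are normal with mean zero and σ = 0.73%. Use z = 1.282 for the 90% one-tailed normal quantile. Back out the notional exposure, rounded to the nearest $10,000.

VaR as a fraction of value: z·σ = 1.282 × 0.73% = 0.93586%.
Position = $11,230 / 0.0093586 = $1,199,966.

$1,200,000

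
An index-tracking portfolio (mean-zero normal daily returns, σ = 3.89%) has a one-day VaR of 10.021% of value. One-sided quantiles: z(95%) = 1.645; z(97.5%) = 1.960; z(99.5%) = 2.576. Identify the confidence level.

99.5%

Implied z = VaR/σ = 10.021 / 3.89 = 2.576.
This matches z(99.5%) = 2.576.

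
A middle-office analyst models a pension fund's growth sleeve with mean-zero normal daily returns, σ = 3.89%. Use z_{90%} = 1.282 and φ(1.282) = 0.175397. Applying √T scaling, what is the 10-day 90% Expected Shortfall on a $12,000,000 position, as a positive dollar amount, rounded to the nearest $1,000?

$2,589,000

σ_{10d} = 3.89% × √10 = 12.301%.
ES multiplier = φ(z)/(1−α) = 0.175397/0.1 = 1.754.
ES = 12.301% × 1.754 = 21.576%; on $12,000,000: $2,589,120.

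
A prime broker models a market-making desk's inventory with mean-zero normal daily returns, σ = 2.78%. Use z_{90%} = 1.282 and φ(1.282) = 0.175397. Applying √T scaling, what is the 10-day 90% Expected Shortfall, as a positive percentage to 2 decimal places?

15.42%

σ_{10d} = 2.78% × √10 = 8.791%.
ES multiplier = φ(z)/(1−α) = 0.175397/0.1 = 1.754.
ES = 8.791% × 1.754 = 15.419%.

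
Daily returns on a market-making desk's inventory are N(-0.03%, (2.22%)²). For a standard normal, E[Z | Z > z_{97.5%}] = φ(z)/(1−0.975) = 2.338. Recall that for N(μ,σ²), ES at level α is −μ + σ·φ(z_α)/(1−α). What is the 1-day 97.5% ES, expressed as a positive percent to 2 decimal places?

ES = −(-0.03%) + 2.22% × 2.338 = 5.220%.

5.22%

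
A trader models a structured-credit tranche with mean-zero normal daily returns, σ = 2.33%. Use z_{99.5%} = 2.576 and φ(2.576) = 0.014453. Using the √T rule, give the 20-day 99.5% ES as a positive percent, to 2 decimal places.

σ_{20d} = 2.33% × √20 = 10.420%.
ES multiplier = φ(z)/(1−α) = 0.014453/0.005 = 2.891.
ES = 10.420% × 2.891 = 30.124%.

30.12%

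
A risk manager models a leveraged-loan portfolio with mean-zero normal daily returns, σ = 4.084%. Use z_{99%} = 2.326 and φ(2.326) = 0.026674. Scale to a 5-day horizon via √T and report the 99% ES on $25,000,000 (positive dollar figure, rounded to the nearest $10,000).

$6,090,000

σ_{5d} = 4.084% × √5 = 9.132%.
ES multiplier = φ(z)/(1−α) = 0.026674/0.01 = 2.667.
ES = 9.132% × 2.667 = 24.355%; on $25,000,000: $6,088,750.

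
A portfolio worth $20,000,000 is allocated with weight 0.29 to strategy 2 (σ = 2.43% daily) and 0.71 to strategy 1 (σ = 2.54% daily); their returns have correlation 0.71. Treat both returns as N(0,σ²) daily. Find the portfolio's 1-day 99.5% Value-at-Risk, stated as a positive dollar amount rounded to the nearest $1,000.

$1,214,000

σ_p² = 0.29²·2.43² + 0.71²·2.54² + 2·0.71·0.29·0.71·2.43·2.54 = 5.5535 (%²).
σ_p = √5.5535 = 2.357%.
At 99.5%, z = 2.576.
VaR = 2.576 × 2.357% = 6.072%; on $20,000,000 that is $1,214,400.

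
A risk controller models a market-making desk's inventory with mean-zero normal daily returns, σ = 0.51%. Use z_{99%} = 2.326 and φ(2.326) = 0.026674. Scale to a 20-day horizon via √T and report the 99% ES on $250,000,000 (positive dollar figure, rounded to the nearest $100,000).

$15,200,000

σ_{20d} = 0.51% × √20 = 2.281%.
ES multiplier = φ(z)/(1−α) = 0.026674/0.01 = 2.667.
ES = 2.281% × 2.667 = 6.083%; on $250,000,000: $15,207,500.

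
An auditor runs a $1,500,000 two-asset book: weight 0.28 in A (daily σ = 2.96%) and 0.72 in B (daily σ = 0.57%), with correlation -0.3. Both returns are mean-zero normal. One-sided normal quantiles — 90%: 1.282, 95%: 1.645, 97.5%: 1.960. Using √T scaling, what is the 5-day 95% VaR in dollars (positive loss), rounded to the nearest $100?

$44,500

σ_p = √(0.28²·2.96² + 0.72²·0.57² + 2·-0.3·0.28·0.72·2.96·0.57) = 0.807%.
σ_{5d} = 0.807% × √5 = 1.805%.
VaR = 1.645 × 1.805% = 2.969%; on $1,500,000 that is $44,535.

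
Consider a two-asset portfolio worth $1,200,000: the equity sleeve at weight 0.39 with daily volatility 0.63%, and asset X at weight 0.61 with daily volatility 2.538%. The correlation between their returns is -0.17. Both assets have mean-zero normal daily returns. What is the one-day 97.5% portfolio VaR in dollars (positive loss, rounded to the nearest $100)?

$35,900

σ_p² = 0.39²·0.63² + 0.61²·2.538² + 2·-0.17·0.39·0.61·0.63·2.538 = 2.3279 (%²).
σ_p = √2.3279 = 1.526%.
At 97.5%, z = 1.960.
VaR = 1.960 × 1.526% = 2.991%; on $1,200,000 that is $35,892.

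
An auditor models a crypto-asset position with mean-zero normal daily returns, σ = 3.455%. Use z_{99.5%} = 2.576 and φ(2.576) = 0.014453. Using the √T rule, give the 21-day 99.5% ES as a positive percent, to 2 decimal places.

σ_{21d} = 3.455% × √21 = 15.833%.
ES multiplier = φ(z)/(1−α) = 0.014453/0.005 = 2.891.
ES = 15.833% × 2.891 = 45.773%.

45.77%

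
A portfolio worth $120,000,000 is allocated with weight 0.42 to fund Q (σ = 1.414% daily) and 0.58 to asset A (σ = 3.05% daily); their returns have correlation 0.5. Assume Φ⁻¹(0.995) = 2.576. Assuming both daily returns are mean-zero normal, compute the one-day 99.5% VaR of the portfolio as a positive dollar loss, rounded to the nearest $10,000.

$6,580,000

σ_p² = 0.42²·1.414² + 0.58²·3.05² + 2·0.5·0.42·0.58·1.414·3.05 = 4.5326 (%²).
σ_p = √4.5326 = 2.129%.
VaR = 2.576 × 2.129% = 5.484%; on $120,000,000 that is $6,580,800.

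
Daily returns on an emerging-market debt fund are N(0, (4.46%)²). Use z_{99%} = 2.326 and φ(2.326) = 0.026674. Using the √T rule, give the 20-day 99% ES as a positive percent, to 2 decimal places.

53.20%

σ_{20d} = 4.46% × √20 = 19.946%.
ES multiplier = φ(z)/(1−α) = 0.026674/0.01 = 2.667.
ES = 19.946% × 2.667 = 53.196%.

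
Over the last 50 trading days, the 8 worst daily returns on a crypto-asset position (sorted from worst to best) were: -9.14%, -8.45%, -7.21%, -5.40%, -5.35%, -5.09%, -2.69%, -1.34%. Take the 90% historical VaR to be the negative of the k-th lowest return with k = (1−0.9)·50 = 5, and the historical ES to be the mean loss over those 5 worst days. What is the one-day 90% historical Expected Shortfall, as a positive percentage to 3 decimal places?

The 5 worst returns sum to -35.55%.
ES = −(-35.55%) / 5 = 7.11% ≈ 7.110%.

7.110%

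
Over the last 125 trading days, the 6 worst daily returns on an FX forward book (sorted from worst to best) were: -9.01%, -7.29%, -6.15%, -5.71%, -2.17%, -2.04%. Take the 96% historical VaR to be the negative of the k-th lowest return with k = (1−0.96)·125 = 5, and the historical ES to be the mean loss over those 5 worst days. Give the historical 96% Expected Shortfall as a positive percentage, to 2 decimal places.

6.07%

The 5 worst returns sum to -30.33%.
ES = −(-30.33%) / 5 = 6.066% ≈ 6.07%.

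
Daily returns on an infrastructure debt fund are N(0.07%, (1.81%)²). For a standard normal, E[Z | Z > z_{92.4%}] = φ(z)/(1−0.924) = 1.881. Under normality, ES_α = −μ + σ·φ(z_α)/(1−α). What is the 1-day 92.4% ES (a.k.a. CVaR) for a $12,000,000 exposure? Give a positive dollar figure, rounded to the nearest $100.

$400,200

ES = −(0.07%) + 1.81% × 1.881 = 3.335%.
On $12,000,000: 0.03335 × $12,000,000 = $400,200.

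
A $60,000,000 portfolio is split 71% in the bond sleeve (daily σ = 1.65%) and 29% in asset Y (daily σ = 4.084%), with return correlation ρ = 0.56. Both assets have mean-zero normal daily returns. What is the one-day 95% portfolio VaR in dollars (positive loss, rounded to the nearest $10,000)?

$2,050,000

σ_p² = 0.71²·1.65² + 0.29²·4.084² + 2·0.56·0.71·0.29·1.65·4.084 = 4.3291 (%²).
σ_p = √4.3291 = 2.081%.
At 95%, z = 1.645.
VaR = 1.645 × 2.081% = 3.423%; on $60,000,000 that is $2,053,800.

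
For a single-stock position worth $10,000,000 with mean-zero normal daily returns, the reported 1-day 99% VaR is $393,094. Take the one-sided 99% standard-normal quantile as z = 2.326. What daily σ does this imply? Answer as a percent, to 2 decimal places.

1.69%

VaR as a fraction: $393,094 / $10,000,000 = 3.931%.
σ = VaR / z = 3.931% / 2.326 = 1.690%.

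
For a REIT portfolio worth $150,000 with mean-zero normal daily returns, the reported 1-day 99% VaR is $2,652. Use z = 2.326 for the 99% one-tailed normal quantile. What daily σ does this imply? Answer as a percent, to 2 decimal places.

VaR as a fraction: $2,652 / $150,000 = 1.768%.
σ = VaR / z = 1.768% / 2.326 = 0.760%.

0.76%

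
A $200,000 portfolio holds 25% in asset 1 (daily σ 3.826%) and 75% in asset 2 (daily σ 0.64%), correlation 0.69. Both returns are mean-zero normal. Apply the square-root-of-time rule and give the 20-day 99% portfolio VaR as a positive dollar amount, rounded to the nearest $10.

$27,750

σ_p = √(0.25²·3.826² + 0.75²·0.64² + 2·0.69·0.25·0.75·3.826·0.64) = 1.334%.
σ_{20d} = 1.334% × √20 = 5.966%.
z(99%) = 2.326.
VaR = 2.326 × 5.966% = 13.877%; on $200,000 that is $27,754.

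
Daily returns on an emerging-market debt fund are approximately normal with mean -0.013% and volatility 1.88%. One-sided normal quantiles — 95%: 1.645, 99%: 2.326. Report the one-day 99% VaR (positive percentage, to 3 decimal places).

4.386%

VaR = −μ + z·σ = −(-0.013%) + 2.326 × 1.88% = 4.386%.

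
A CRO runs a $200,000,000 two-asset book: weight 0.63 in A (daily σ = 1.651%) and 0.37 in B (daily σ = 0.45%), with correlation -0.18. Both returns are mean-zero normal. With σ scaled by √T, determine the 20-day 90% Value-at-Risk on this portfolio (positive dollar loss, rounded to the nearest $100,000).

$11,700,000

σ_p = √(0.63²·1.651² + 0.37²·0.45² + 2·-0.18·0.63·0.37·1.651·0.45) = 1.023%.
σ_{20d} = 1.023% × √20 = 4.575%.
z(90%) = 1.282.
VaR = 1.282 × 4.575% = 5.865%; on $200,000,000 that is $11,730,000.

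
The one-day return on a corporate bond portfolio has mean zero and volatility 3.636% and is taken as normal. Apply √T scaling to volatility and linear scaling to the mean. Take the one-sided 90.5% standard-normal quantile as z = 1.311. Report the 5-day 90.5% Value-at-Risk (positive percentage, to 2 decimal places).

10.66%

σ_{5d} = 3.636% × √5 = 8.130%.
VaR = 1.311 × 8.130% = 10.658%.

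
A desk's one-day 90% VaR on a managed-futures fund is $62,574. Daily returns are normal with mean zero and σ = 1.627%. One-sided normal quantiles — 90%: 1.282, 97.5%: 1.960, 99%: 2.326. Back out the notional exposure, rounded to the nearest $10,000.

VaR as a fraction of value: z·σ = 1.282 × 1.627% = 2.08581%.
Position = $62,574 / 0.0208581 = $2,999,980.

$3,000,000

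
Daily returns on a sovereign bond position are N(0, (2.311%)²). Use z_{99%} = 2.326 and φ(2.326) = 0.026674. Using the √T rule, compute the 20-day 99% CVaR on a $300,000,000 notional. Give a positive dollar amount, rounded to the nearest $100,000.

σ_{20d} = 2.311% × √20 = 10.335%.
ES multiplier = φ(z)/(1−α) = 0.026674/0.01 = 2.667.
ES = 10.335% × 2.667 = 27.563%; on $300,000,000: $82,689,000.

$82,700,000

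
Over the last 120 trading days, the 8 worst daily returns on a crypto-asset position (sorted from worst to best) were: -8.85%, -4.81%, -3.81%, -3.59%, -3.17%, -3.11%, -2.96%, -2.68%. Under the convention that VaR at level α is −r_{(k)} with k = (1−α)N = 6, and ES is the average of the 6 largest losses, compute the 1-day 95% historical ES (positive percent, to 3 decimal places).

4.557%

The 6 worst returns sum to -27.34%.
ES = −(-27.34%) / 6 = 4.5566…% ≈ 4.557%.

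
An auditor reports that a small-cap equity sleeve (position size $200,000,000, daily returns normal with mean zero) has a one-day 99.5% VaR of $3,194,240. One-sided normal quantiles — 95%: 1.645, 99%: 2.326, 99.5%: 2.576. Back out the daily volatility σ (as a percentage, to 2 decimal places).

0.62%

VaR as a fraction: $3,194,240 / $200,000,000 = 1.597%.
σ = VaR / z = 1.597% / 2.576 = 0.620%.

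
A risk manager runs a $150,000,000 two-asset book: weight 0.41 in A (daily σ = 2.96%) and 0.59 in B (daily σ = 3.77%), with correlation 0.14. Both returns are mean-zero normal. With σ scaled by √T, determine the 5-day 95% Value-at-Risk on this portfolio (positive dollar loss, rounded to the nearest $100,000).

$14,800,000

σ_p = √(0.41²·2.96² + 0.59²·3.77² + 2·0.14·0.41·0.59·2.96·3.77) = 2.679%.
σ_{5d} = 2.679% × √5 = 5.990%.
z(95%) = 1.645.
VaR = 1.645 × 5.990% = 9.854%; on $150,000,000 that is $14,781,000.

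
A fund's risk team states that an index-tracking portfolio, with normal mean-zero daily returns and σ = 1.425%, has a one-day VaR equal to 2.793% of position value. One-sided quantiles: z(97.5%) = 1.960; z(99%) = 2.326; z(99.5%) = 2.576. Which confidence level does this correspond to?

97.5%

Implied z = VaR/σ = 2.793 / 1.425 = 1.960.
This matches z(97.5%) = 1.960.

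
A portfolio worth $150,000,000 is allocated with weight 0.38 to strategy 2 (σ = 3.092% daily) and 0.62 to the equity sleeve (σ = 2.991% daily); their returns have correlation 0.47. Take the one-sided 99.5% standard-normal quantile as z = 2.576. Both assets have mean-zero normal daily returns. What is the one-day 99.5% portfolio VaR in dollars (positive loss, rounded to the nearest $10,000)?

σ_p² = 0.38²·3.092² + 0.62²·2.991² + 2·0.47·0.38·0.62·3.092·2.991 = 6.8675 (%²).
σ_p = √6.8675 = 2.621%.
VaR = 2.576 × 2.621% = 6.752%; on $150,000,000 that is $10,128,000.

$10,130,000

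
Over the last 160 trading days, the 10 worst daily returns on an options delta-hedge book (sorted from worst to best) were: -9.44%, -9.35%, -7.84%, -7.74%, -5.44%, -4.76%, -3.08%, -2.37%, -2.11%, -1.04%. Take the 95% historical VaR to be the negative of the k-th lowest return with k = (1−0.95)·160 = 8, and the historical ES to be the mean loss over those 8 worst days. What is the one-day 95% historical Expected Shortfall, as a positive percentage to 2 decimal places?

6.25%

The 8 worst returns sum to -50.02%.
ES = −(-50.02%) / 8 = 6.2525% ≈ 6.25%.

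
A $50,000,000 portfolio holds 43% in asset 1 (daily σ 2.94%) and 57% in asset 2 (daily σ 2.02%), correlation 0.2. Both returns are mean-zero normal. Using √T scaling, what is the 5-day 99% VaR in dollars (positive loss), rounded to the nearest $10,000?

σ_p = √(0.43²·2.94² + 0.57²·2.02² + 2·0.2·0.43·0.57·2.94·2.02) = 1.872%.
σ_{5d} = 1.872% × √5 = 4.186%.
z(99%) = 2.326.
VaR = 2.326 × 4.186% = 9.737%; on $50,000,000 that is $4,868,500.

$4,870,000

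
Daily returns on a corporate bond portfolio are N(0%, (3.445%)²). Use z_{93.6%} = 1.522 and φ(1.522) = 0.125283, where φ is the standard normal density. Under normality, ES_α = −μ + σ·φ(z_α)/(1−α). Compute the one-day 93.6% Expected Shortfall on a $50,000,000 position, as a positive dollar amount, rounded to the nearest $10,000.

Tail multiplier: φ(z)/(1−α) = 0.125283 / 0.064 = 1.958.
ES = 3.445% × 1.958 = 6.745%.
On $50,000,000: 0.06745 × $50,000,000 = $3,372,500.

$3,370,000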